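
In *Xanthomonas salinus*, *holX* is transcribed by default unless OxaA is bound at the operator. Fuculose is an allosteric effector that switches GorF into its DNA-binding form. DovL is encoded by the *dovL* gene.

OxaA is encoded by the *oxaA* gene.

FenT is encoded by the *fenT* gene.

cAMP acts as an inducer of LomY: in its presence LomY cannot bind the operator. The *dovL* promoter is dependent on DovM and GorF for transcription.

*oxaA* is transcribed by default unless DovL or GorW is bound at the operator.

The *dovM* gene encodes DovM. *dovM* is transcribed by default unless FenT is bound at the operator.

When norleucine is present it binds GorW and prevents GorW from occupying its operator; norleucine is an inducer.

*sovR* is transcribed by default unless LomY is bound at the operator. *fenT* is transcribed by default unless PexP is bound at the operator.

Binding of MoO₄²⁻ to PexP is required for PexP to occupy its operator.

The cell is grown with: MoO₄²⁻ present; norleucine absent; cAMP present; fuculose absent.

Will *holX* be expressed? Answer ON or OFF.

ON

MoO₄²⁻ is present, so PexP is active.
With repressor PexP bound, *fenT* is not transcribed.
So FenT is not produced.
With no repressor bound, *dovM* is transcribed.
So DovM is produced and active.
Fuculose is absent, so GorF is inactive.
Required activator GorF is absent, so *dovL* is not transcribed.
So DovL is not produced.
Norleucine is absent, so GorW is active.
With repressor GorW bound, *oxaA* is not transcribed.
So OxaA is not produced.
With no repressor bound, *holX* is transcribed.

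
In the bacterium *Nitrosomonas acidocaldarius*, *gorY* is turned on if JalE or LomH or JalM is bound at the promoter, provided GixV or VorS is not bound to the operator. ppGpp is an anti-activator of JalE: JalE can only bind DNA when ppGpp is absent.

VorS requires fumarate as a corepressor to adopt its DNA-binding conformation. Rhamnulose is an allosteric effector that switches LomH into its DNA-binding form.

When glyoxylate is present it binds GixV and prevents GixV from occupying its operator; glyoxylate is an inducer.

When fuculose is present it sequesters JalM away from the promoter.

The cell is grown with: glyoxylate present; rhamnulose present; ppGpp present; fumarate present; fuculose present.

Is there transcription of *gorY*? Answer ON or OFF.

OFF

Glyoxylate is present, so GixV is inactive.
ppGpp is present, so JalE is inactive.
Rhamnulose is present, so LomH is active.
Fumarate is present, so VorS is active.
Fuculose is present, so JalM is inactive.
With repressor VorS bound, *gorY* is not transcribed.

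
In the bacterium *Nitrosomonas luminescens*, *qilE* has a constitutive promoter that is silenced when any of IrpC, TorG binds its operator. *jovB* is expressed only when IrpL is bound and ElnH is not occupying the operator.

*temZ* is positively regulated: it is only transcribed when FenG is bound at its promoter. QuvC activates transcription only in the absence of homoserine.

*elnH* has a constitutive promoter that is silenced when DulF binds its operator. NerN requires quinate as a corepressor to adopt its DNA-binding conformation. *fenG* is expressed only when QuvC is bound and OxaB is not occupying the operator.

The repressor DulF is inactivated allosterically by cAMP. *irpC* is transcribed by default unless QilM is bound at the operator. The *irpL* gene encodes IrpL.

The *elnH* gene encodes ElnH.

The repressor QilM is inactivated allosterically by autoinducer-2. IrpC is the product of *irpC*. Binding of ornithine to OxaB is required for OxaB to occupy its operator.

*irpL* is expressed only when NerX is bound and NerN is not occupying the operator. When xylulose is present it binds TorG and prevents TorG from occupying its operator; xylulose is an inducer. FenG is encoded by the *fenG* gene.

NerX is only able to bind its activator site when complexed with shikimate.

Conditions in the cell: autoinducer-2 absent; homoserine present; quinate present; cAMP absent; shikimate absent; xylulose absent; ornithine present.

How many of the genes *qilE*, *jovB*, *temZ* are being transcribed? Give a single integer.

Autoinducer-2 is absent, so QilM is active.
With repressor QilM bound, *irpC* is not transcribed.
So IrpC is not produced.
Xylulose is absent, so TorG is active.
With repressor TorG bound, *qilE* is not transcribed.
→ *qilE* is OFF.
cAMP is absent, so DulF is active.
With repressor DulF bound, *elnH* is not transcribed.
So ElnH is not produced.
Quinate is present, so NerN is active.
Shikimate is absent, so NerX is inactive.
With repressor NerN bound, *irpL* is not transcribed.
So IrpL is not produced.
Required activator IrpL is absent, so *jovB* is not transcribed.
→ *jovB* is OFF.
Homoserine is present, so QuvC is inactive.
Ornithine is present, so OxaB is active.
With repressor OxaB bound, *fenG* is not transcribed.
So FenG is not produced.
Required activator FenG is absent, so *temZ* is not transcribed.
→ *temZ* is OFF.
0 of the 3 genes are transcribed.

0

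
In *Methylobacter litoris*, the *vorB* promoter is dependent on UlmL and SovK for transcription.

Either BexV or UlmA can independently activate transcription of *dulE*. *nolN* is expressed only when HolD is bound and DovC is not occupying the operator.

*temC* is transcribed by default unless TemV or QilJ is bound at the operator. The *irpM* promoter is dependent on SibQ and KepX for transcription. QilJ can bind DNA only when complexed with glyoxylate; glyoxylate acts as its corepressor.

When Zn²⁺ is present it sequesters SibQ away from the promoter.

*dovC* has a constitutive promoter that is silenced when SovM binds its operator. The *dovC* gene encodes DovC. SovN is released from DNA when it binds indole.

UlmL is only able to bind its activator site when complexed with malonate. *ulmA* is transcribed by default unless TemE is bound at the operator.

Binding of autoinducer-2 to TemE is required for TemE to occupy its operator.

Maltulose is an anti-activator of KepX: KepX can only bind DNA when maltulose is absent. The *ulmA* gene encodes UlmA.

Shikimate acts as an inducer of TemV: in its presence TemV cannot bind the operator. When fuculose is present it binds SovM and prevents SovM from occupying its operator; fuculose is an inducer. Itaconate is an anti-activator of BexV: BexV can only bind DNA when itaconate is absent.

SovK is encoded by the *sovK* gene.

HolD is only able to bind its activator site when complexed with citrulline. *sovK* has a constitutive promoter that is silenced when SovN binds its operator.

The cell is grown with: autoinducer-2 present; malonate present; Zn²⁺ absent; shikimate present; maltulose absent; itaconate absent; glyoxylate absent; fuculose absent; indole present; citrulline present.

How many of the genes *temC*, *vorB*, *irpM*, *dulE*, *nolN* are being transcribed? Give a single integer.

5

Shikimate is present, so TemV is inactive.
Glyoxylate is absent, so QilJ is inactive.
With no repressor bound, *temC* is transcribed.
→ *temC* is ON.
Malonate is present, so UlmL is active.
Indole is present, so SovN is inactive.
With no repressor bound, *sovK* is transcribed.
So SovK is produced and active.
No repressor is bound and UlmL and SovK are active, so *vorB* is transcribed.
→ *vorB* is ON.
Zn²⁺ is absent, so SibQ is active.
Maltulose is absent, so KepX is active.
No repressor is bound and SibQ and KepX are active, so *irpM* is transcribed.
→ *irpM* is ON.
Itaconate is absent, so BexV is active.
Autoinducer-2 is present, so TemE is active.
With repressor TemE bound, *ulmA* is not transcribed.
So UlmA is not produced.
Activator BexV is present, so *dulE* is transcribed.
→ *dulE* is ON.
Fuculose is absent, so SovM is active.
With repressor SovM bound, *dovC* is not transcribed.
So DovC is not produced.
Citrulline is present, so HolD is active.
No repressor is bound and HolD is active, so *nolN* is transcribed.
→ *nolN* is ON.
5 of the 5 genes are transcribed.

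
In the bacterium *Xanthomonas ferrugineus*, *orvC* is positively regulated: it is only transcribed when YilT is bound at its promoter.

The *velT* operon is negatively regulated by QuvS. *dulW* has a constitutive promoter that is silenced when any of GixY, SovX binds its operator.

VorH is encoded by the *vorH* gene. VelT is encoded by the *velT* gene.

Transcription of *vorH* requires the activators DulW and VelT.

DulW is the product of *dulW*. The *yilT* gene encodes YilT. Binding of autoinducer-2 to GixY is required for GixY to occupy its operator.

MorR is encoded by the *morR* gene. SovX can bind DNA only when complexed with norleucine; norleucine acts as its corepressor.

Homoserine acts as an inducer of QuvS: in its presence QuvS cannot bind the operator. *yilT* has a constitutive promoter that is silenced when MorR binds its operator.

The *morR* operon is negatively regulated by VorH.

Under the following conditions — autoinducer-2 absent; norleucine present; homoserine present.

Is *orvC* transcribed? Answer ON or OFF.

Autoinducer-2 is absent, so GixY is inactive.
Norleucine is present, so SovX is active.
With repressor SovX bound, *dulW* is not transcribed.
So DulW is not produced.
Homoserine is present, so QuvS is inactive.
With no repressor bound, *velT* is transcribed.
So VelT is produced and active.
Required activator DulW is absent, so *vorH* is not transcribed.
So VorH is not produced.
With no repressor bound, *morR* is transcribed.
So MorR is produced and active.
With repressor MorR bound, *yilT* is not transcribed.
So YilT is not produced.
Required activator YilT is absent, so *orvC* is not transcribed.

OFF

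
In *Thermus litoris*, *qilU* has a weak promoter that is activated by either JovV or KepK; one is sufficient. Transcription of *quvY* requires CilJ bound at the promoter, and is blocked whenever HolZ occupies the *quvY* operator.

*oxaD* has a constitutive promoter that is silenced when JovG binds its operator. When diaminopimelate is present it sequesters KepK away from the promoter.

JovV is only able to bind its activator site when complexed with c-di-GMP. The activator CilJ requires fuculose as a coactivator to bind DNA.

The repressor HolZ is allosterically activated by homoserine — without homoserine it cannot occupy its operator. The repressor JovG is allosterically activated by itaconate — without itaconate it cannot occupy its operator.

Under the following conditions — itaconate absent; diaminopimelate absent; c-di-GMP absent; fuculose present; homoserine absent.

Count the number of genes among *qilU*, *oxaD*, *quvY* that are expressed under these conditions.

3

c-di-GMP is absent, so JovV is inactive.
Diaminopimelate is absent, so KepK is active.
Activator KepK is present, so *qilU* is transcribed.
→ *qilU* is ON.
Itaconate is absent, so JovG is inactive.
With no repressor bound, *oxaD* is transcribed.
→ *oxaD* is ON.
Fuculose is present, so CilJ is active.
Homoserine is absent, so HolZ is inactive.
No repressor is bound and CilJ is active, so *quvY* is transcribed.
→ *quvY* is ON.
3 of the 3 genes are transcribed.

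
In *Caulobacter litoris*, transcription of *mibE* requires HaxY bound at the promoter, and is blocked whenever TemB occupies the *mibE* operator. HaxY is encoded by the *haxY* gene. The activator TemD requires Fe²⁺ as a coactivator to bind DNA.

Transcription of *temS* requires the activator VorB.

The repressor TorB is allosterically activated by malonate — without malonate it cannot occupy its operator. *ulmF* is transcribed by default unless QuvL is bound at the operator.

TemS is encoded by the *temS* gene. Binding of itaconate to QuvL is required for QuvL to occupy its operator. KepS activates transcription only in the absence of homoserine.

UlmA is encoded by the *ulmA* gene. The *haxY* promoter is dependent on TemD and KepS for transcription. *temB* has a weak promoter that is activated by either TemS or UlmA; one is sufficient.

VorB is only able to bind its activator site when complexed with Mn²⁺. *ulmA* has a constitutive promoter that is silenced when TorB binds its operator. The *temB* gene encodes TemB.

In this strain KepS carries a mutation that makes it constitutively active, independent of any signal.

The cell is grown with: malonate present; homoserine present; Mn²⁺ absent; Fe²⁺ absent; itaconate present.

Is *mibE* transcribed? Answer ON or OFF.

OFF

Fe²⁺ is absent, so TemD is inactive.
KepS is constitutively active in this strain.
Required activator TemD is absent, so *haxY* is not transcribed.
So HaxY is not produced.
Mn²⁺ is absent, so VorB is inactive.
Required activator VorB is absent, so *temS* is not transcribed.
So TemS is not produced.
Malonate is present, so TorB is active.
With repressor TorB bound, *ulmA* is not transcribed.
So UlmA is not produced.
No activator is available at the *temB* promoter, so *temB* is not transcribed.
So TemB is not produced.
Required activator HaxY is absent, so *mibE* is not transcribed.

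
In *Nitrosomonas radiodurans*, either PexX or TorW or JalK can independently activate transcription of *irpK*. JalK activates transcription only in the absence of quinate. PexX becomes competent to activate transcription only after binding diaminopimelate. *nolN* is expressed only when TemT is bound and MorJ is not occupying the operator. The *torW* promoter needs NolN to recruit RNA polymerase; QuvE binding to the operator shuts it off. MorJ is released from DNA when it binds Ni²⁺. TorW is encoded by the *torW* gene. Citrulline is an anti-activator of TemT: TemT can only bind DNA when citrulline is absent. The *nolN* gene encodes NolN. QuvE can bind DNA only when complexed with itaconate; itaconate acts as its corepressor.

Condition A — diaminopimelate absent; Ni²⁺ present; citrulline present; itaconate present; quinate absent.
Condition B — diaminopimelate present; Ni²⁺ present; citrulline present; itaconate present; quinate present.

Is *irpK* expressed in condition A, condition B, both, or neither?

Condition A:
Diaminopimelate is absent, so PexX is inactive.
Ni²⁺ is present, so MorJ is inactive.
Citrulline is present, so TemT is inactive.
Required activator TemT is absent, so *nolN* is not transcribed.
So NolN is not produced.
Itaconate is present, so QuvE is active.
With repressor QuvE bound, *torW* is not transcribed.
So TorW is not produced.
Quinate is absent, so JalK is active.
Activator JalK is present, so *irpK* is transcribed.
→ *irpK* is ON in A.
Condition B:
Diaminopimelate is present, so PexX is active.
Ni²⁺ is present, so MorJ is inactive.
Citrulline is present, so TemT is inactive.
Required activator TemT is absent, so *nolN* is not transcribed.
So NolN is not produced.
Itaconate is present, so QuvE is active.
With repressor QuvE bound, *torW* is not transcribed.
So TorW is not produced.
Quinate is present, so JalK is inactive.
Activator PexX is present, so *irpK* is transcribed.
→ *irpK* is ON in B.

both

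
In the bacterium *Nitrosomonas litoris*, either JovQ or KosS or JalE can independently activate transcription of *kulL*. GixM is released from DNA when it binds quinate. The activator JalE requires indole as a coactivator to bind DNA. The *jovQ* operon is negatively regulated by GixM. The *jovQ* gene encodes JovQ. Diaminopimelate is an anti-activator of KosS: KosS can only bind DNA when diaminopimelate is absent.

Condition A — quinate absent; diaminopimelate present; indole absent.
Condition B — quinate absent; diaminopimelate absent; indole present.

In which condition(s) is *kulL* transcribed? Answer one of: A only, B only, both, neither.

Condition A:
Quinate is absent, so GixM is active.
With repressor GixM bound, *jovQ* is not transcribed.
So JovQ is not produced.
Diaminopimelate is present, so KosS is inactive.
Indole is absent, so JalE is inactive.
No activator is available at the *kulL* promoter, so *kulL* is not transcribed.
→ *kulL* is OFF in A.
Condition B:
Quinate is absent, so GixM is active.
With repressor GixM bound, *jovQ* is not transcribed.
So JovQ is not produced.
Diaminopimelate is absent, so KosS is active.
Indole is present, so JalE is active.
Activator KosS is present, so *kulL* is transcribed.
→ *kulL* is ON in B.

B only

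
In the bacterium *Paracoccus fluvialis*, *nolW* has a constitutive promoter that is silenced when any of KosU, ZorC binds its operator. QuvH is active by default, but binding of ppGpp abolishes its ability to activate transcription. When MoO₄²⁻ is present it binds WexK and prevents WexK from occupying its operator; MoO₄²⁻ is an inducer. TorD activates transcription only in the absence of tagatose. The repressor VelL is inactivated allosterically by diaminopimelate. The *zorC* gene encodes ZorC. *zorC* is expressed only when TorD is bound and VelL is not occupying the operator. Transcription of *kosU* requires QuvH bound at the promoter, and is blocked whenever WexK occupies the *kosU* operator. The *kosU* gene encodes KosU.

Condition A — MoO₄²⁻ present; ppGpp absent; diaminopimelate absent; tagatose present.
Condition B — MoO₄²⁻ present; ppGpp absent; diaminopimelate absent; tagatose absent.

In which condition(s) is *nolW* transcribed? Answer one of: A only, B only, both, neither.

Condition A:
MoO₄²⁻ is present, so WexK is inactive.
ppGpp is absent, so QuvH is active.
No repressor is bound and QuvH is active, so *kosU* is transcribed.
So KosU is produced and active.
Diaminopimelate is absent, so VelL is active.
Tagatose is present, so TorD is inactive.
With repressor VelL bound, *zorC* is not transcribed.
So ZorC is not produced.
With repressor KosU bound, *nolW* is not transcribed.
→ *nolW* is OFF in A.
Condition B:
MoO₄²⁻ is present, so WexK is inactive.
ppGpp is absent, so QuvH is active.
No repressor is bound and QuvH is active, so *kosU* is transcribed.
So KosU is produced and active.
Diaminopimelate is absent, so VelL is active.
Tagatose is absent, so TorD is active.
With repressor VelL bound, *zorC* is not transcribed.
So ZorC is not produced.
With repressor KosU bound, *nolW* is not transcribed.
→ *nolW* is OFF in B.

neither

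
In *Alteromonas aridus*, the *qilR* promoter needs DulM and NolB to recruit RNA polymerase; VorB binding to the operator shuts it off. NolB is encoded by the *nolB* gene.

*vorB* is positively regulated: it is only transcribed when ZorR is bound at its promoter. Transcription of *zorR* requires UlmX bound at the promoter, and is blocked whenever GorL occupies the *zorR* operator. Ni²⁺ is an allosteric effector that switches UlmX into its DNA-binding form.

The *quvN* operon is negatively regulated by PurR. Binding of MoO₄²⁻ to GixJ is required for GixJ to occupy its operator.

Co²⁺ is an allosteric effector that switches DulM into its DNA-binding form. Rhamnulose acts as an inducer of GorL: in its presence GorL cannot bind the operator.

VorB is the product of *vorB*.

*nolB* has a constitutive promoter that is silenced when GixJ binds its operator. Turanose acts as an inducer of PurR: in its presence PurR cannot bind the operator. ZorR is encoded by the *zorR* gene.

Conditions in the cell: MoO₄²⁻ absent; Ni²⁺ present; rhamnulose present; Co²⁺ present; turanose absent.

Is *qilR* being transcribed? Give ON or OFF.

Co²⁺ is present, so DulM is active.
MoO₄²⁻ is absent, so GixJ is inactive.
With no repressor bound, *nolB* is transcribed.
So NolB is produced and active.
Ni²⁺ is present, so UlmX is active.
Rhamnulose is present, so GorL is inactive.
No repressor is bound and UlmX is active, so *zorR* is transcribed.
So ZorR is produced and active.
No repressor is bound and ZorR is active, so *vorB* is transcribed.
So VorB is produced and active.
With repressor VorB bound, *qilR* is not transcribed.

OFF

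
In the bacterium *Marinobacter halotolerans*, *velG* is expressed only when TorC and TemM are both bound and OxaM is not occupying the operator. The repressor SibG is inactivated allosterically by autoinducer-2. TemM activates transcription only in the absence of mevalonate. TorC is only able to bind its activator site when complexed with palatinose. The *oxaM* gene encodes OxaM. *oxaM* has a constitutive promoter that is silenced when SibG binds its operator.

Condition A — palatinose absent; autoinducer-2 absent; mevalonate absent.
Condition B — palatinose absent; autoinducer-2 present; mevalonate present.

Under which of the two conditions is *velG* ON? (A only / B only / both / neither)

neither

Condition A:
Palatinose is absent, so TorC is inactive.
Autoinducer-2 is absent, so SibG is active.
With repressor SibG bound, *oxaM* is not transcribed.
So OxaM is not produced.
Mevalonate is absent, so TemM is active.
Required activator TorC is absent, so *velG* is not transcribed.
→ *velG* is OFF in A.
Condition B:
Palatinose is absent, so TorC is inactive.
Autoinducer-2 is present, so SibG is inactive.
With no repressor bound, *oxaM* is transcribed.
So OxaM is produced and active.
Mevalonate is present, so TemM is inactive.
With repressor OxaM bound, *velG* is not transcribed.
→ *velG* is OFF in B.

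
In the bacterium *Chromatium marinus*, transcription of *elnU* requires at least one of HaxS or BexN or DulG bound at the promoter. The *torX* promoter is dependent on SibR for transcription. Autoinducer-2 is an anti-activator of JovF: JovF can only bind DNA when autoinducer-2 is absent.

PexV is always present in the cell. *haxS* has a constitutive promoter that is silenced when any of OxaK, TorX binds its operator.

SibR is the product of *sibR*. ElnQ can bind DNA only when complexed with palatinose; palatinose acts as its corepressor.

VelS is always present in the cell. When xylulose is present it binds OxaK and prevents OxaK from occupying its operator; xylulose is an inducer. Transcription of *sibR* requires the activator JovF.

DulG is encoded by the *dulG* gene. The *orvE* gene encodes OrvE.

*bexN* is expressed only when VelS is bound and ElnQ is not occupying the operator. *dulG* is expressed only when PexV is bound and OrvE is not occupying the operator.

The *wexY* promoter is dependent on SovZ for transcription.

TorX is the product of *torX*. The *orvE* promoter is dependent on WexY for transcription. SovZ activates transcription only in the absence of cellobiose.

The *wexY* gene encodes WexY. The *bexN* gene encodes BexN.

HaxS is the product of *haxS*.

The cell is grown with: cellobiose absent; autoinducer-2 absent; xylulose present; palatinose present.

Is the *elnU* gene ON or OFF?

Xylulose is present, so OxaK is inactive.
Autoinducer-2 is absent, so JovF is active.
No repressor is bound and JovF is active, so *sibR* is transcribed.
So SibR is produced and active.
No repressor is bound and SibR is active, so *torX* is transcribed.
So TorX is produced and active.
With repressor TorX bound, *haxS* is not transcribed.
So HaxS is not produced.
Palatinose is present, so ElnQ is active.
VelS is produced constitutively and is active.
With repressor ElnQ bound, *bexN* is not transcribed.
So BexN is not produced.
PexV is produced constitutively and is active.
Cellobiose is absent, so SovZ is active.
No repressor is bound and SovZ is active, so *wexY* is transcribed.
So WexY is produced and active.
No repressor is bound and WexY is active, so *orvE* is transcribed.
So OrvE is produced and active.
With repressor OrvE bound, *dulG* is not transcribed.
So DulG is not produced.
No activator is available at the *elnU* promoter, so *elnU* is not transcribed.

OFF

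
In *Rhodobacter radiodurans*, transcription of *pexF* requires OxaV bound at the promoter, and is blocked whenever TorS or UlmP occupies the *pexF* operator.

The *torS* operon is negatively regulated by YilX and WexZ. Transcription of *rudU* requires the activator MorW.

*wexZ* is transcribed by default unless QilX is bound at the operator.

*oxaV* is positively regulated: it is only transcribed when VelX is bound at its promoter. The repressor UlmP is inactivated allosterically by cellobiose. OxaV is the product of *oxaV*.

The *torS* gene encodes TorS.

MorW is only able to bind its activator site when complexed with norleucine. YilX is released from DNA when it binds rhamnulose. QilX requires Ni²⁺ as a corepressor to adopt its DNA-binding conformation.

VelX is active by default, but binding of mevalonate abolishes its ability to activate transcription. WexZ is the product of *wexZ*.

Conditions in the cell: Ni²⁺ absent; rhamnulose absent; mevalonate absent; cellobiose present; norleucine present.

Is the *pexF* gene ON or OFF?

ON

Rhamnulose is absent, so YilX is active.
Ni²⁺ is absent, so QilX is inactive.
With no repressor bound, *wexZ* is transcribed.
So WexZ is produced and active.
With repressor YilX bound, *torS* is not transcribed.
So TorS is not produced.
Mevalonate is absent, so VelX is active.
No repressor is bound and VelX is active, so *oxaV* is transcribed.
So OxaV is produced and active.
Cellobiose is present, so UlmP is inactive.
No repressor is bound and OxaV is active, so *pexF* is transcribed.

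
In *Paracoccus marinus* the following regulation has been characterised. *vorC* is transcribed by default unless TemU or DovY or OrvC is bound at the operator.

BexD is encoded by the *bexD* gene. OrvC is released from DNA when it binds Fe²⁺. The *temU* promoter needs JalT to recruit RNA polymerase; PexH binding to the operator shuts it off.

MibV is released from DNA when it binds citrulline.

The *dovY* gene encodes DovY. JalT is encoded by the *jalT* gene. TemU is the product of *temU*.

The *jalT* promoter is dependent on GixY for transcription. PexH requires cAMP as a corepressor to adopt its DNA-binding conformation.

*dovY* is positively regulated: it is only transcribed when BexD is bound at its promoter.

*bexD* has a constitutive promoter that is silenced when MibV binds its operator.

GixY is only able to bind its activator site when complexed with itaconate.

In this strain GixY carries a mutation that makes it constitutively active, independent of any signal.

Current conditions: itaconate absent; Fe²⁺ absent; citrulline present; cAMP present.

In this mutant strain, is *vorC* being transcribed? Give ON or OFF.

GixY is constitutively active in this strain.
No repressor is bound and GixY is active, so *jalT* is transcribed.
So JalT is produced and active.
cAMP is present, so PexH is active.
With repressor PexH bound, *temU* is not transcribed.
So TemU is not produced.
Citrulline is present, so MibV is inactive.
With no repressor bound, *bexD* is transcribed.
So BexD is produced and active.
No repressor is bound and BexD is active, so *dovY* is transcribed.
So DovY is produced and active.
Fe²⁺ is absent, so OrvC is active.
With repressor DovY bound, *vorC* is not transcribed.

OFF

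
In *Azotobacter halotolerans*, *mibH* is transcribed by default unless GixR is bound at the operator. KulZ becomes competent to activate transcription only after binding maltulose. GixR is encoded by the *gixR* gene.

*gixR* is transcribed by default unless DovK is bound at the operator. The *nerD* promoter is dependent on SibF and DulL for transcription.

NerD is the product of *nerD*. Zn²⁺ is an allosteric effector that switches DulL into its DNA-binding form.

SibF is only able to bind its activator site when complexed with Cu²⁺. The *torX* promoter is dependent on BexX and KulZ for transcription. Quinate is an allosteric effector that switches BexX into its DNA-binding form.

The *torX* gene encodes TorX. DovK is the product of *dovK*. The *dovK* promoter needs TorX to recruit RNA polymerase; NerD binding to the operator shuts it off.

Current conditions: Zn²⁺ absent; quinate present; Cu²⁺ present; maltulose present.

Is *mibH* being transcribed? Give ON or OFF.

ON

Cu²⁺ is present, so SibF is active.
Zn²⁺ is absent, so DulL is inactive.
Required activator DulL is absent, so *nerD* is not transcribed.
So NerD is not produced.
Quinate is present, so BexX is active.
Maltulose is present, so KulZ is active.
No repressor is bound and BexX and KulZ are active, so *torX* is transcribed.
So TorX is produced and active.
No repressor is bound and TorX is active, so *dovK* is transcribed.
So DovK is produced and active.
With repressor DovK bound, *gixR* is not transcribed.
So GixR is not produced.
With no repressor bound, *mibH* is transcribed.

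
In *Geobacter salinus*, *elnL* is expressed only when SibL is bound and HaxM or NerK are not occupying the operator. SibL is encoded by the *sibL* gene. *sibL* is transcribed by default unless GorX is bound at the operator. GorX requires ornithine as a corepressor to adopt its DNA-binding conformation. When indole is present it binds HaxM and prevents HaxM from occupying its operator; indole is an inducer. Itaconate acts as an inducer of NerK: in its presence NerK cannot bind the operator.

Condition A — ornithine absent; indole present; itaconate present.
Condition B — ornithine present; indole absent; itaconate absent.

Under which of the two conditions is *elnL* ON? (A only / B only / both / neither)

A only

Condition A:
Ornithine is absent, so GorX is inactive.
With no repressor bound, *sibL* is transcribed.
So SibL is produced and active.
Indole is present, so HaxM is inactive.
Itaconate is present, so NerK is inactive.
No repressor is bound and SibL is active, so *elnL* is transcribed.
→ *elnL* is ON in A.
Condition B:
Ornithine is present, so GorX is active.
With repressor GorX bound, *sibL* is not transcribed.
So SibL is not produced.
Indole is absent, so HaxM is active.
Itaconate is absent, so NerK is active.
With repressor HaxM bound, *elnL* is not transcribed.
→ *elnL* is OFF in B.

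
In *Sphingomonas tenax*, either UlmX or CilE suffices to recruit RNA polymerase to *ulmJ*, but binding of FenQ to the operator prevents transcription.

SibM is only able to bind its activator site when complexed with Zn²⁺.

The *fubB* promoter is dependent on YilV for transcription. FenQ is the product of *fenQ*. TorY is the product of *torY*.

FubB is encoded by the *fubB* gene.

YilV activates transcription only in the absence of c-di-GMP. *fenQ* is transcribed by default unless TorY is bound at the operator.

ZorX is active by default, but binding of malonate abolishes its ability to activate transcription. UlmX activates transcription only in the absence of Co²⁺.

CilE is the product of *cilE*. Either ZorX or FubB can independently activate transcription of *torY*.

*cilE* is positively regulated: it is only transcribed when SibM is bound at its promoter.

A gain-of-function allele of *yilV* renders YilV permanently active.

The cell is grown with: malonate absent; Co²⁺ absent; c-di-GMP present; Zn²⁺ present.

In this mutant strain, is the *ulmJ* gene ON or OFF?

Co²⁺ is absent, so UlmX is active.
Malonate is absent, so ZorX is active.
YilV is constitutively active in this strain.
No repressor is bound and YilV is active, so *fubB* is transcribed.
So FubB is produced and active.
Activator ZorX is present, so *torY* is transcribed.
So TorY is produced and active.
With repressor TorY bound, *fenQ* is not transcribed.
So FenQ is not produced.
Zn²⁺ is present, so SibM is active.
No repressor is bound and SibM is active, so *cilE* is transcribed.
So CilE is produced and active.
Activator UlmX is present, so *ulmJ* is transcribed.

ON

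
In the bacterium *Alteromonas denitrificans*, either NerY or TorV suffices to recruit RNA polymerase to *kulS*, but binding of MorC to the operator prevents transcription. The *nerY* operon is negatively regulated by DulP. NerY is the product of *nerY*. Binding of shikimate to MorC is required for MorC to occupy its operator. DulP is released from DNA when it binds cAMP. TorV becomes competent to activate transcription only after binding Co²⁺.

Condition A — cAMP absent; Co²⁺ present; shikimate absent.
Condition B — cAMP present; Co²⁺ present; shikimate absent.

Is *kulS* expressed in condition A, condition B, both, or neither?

Condition A:
cAMP is absent, so DulP is active.
With repressor DulP bound, *nerY* is not transcribed.
So NerY is not produced.
Co²⁺ is present, so TorV is active.
Shikimate is absent, so MorC is inactive.
Activator TorV is present, so *kulS* is transcribed.
→ *kulS* is ON in A.
Condition B:
cAMP is present, so DulP is inactive.
With no repressor bound, *nerY* is transcribed.
So NerY is produced and active.
Co²⁺ is present, so TorV is active.
Shikimate is absent, so MorC is inactive.
Activator NerY is present, so *kulS* is transcribed.
→ *kulS* is ON in B.

both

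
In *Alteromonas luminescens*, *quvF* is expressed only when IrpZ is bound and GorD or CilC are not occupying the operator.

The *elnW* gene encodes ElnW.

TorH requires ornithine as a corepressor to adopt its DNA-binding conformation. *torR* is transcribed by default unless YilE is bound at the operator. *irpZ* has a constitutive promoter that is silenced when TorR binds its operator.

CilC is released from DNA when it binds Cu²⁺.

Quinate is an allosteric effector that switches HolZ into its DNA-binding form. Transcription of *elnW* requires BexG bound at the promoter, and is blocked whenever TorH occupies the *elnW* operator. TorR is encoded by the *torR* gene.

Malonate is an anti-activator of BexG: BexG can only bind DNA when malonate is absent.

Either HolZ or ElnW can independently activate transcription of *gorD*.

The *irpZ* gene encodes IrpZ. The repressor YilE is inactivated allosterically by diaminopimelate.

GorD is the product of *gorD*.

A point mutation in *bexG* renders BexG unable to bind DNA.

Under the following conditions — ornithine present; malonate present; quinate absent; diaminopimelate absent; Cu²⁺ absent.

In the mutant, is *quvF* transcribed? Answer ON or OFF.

OFF

Quinate is absent, so HolZ is inactive.
BexG is non-functional in this strain, so it has no effect.
Ornithine is present, so TorH is active.
With repressor TorH bound, *elnW* is not transcribed.
So ElnW is not produced.
No activator is available at the *gorD* promoter, so *gorD* is not transcribed.
So GorD is not produced.
Diaminopimelate is absent, so YilE is active.
With repressor YilE bound, *torR* is not transcribed.
So TorR is not produced.
With no repressor bound, *irpZ* is transcribed.
So IrpZ is produced and active.
Cu²⁺ is absent, so CilC is active.
With repressor CilC bound, *quvF* is not transcribed.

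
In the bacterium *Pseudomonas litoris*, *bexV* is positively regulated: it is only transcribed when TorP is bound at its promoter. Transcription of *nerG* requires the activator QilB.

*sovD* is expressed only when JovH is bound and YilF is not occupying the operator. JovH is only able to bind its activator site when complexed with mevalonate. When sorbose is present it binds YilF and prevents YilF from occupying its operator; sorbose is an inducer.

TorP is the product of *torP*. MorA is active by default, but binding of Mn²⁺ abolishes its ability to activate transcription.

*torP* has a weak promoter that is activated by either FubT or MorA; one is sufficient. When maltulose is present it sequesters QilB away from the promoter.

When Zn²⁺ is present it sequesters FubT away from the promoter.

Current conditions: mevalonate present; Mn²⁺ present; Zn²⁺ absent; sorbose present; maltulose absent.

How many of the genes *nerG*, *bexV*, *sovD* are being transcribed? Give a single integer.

3

Maltulose is absent, so QilB is active.
No repressor is bound and QilB is active, so *nerG* is transcribed.
→ *nerG* is ON.
Zn²⁺ is absent, so FubT is active.
Mn²⁺ is present, so MorA is inactive.
Activator FubT is present, so *torP* is transcribed.
So TorP is produced and active.
No repressor is bound and TorP is active, so *bexV* is transcribed.
→ *bexV* is ON.
Mevalonate is present, so JovH is active.
Sorbose is present, so YilF is inactive.
No repressor is bound and JovH is active, so *sovD* is transcribed.
→ *sovD* is ON.
3 of the 3 genes are transcribed.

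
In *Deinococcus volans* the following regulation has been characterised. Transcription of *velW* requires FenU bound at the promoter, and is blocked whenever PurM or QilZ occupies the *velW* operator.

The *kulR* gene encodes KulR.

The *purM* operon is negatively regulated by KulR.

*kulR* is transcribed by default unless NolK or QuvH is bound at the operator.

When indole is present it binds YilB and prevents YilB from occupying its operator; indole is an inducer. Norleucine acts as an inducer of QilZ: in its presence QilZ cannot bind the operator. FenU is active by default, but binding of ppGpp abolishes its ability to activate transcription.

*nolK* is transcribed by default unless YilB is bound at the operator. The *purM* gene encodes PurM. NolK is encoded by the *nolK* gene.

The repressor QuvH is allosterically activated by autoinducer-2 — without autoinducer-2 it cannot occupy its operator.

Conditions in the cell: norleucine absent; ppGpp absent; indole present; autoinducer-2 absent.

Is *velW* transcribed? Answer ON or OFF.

OFF

ppGpp is absent, so FenU is active.
Indole is present, so YilB is inactive.
With no repressor bound, *nolK* is transcribed.
So NolK is produced and active.
Autoinducer-2 is absent, so QuvH is inactive.
With repressor NolK bound, *kulR* is not transcribed.
So KulR is not produced.
With no repressor bound, *purM* is transcribed.
So PurM is produced and active.
Norleucine is absent, so QilZ is active.
With repressor PurM bound, *velW* is not transcribed.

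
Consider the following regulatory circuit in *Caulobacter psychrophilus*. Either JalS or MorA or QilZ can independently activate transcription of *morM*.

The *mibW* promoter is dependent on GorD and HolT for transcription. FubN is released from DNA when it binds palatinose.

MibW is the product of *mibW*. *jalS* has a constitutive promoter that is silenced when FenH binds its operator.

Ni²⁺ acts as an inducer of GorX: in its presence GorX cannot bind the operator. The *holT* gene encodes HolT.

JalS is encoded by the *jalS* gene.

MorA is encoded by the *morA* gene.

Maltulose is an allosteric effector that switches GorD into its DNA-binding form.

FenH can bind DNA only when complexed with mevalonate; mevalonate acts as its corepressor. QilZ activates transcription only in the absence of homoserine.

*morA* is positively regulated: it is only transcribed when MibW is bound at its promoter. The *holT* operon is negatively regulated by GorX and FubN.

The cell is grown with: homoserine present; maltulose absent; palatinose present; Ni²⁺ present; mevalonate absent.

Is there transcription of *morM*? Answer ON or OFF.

ON

Mevalonate is absent, so FenH is inactive.
With no repressor bound, *jalS* is transcribed.
So JalS is produced and active.
Maltulose is absent, so GorD is inactive.
Ni²⁺ is present, so GorX is inactive.
Palatinose is present, so FubN is inactive.
With no repressor bound, *holT* is transcribed.
So HolT is produced and active.
Required activator GorD is absent, so *mibW* is not transcribed.
So MibW is not produced.
Required activator MibW is absent, so *morA* is not transcribed.
So MorA is not produced.
Homoserine is present, so QilZ is inactive.
Activator JalS is present, so *morM* is transcribed.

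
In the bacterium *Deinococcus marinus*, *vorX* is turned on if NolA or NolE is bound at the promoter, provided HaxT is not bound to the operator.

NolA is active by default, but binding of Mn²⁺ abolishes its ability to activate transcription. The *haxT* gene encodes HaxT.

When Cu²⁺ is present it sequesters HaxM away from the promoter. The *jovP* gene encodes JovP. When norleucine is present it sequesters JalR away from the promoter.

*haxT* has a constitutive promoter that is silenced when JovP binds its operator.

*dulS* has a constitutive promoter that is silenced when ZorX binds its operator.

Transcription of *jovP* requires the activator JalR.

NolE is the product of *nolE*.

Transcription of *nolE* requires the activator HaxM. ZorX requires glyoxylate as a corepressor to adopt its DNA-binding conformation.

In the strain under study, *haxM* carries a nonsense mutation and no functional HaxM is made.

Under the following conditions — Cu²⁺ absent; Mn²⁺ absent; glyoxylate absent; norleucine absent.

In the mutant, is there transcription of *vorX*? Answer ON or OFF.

Norleucine is absent, so JalR is active.
No repressor is bound and JalR is active, so *jovP* is transcribed.
So JovP is produced and active.
With repressor JovP bound, *haxT* is not transcribed.
So HaxT is not produced.
Mn²⁺ is absent, so NolA is active.
HaxM is non-functional in this strain, so it has no effect.
Required activator HaxM is absent, so *nolE* is not transcribed.
So NolE is not produced.
Activator NolA is present, so *vorX* is transcribed.

ON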